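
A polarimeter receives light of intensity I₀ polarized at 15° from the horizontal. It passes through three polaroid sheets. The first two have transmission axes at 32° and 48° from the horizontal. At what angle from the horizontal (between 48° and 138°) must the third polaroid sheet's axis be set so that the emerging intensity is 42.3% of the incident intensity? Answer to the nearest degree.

θ ≈ 93°

By Malus's law, I₁ = I₀ cos²(32° − 15°) = I₀ cos²(17°) = 0.9145 I₀.
I₂ = I₁ cos²(48° − 32°) = 0.9145 I₀ · cos²(16°) = 0.845 I₀.
Need I₃/I₀ = 0.423, so cos²(θ − 48°) = 0.423 / 0.845 = 0.5006.
θ − 48° = arccos(√0.5006) = 45.0°, giving θ ≈ 48 + 45.0 = 93.0°.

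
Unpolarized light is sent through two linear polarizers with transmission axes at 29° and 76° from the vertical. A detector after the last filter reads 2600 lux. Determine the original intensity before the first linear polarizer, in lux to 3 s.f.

I₀ ≈ 1.12e4 lux

Unpolarized light through the first polarizer → I₁ = ½ I₀, now polarized at 29°.
I₂ = I₁ cos²(76° − 29°) = 0.5 I₀ · cos²(47°) = 0.2326 I₀.
So 2600 lux = 0.2326 I₀, giving I₀ = 2600/0.2326 = 1.118e+04 lux.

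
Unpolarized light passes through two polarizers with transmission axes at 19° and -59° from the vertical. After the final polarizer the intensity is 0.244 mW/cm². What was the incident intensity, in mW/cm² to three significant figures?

I₀ ≈ 11.3 mW/cm²

Unpolarized light through the first polarizer → I₁ = ½ I₀, now polarized at 19°.
I₂ = I₁ cos²(-59° − 19°) = 0.5 I₀ · cos²(78°) = 0.02161 I₀.
So 0.244 mW/cm² = 0.02161 I₀, giving I₀ = 0.244/0.02161 = 11.29 mW/cm².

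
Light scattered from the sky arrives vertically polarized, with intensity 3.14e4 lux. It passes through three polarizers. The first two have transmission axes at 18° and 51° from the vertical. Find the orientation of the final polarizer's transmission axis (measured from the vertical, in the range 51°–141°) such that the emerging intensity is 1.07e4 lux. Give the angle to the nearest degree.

θ ≈ 94°

I₁ = I₀ cos²(18° − 0°) = I₀ cos²(18°) = 0.9045 I₀.
I₂ = I₁ cos²(51° − 18°) = 0.9045 I₀ · cos²(33°) = 0.6362 I₀.
Target fraction: 1.07e4 / 3.14e4 lux = 0.3408 of I₀.
Need I₃/I₀ = 0.3408, so cos²(θ − 51°) = 0.3408 / 0.6362 = 0.5356.
θ − 51° = arccos(√0.5356) = 43.0°, giving θ ≈ 51 + 43.0 = 94.0°.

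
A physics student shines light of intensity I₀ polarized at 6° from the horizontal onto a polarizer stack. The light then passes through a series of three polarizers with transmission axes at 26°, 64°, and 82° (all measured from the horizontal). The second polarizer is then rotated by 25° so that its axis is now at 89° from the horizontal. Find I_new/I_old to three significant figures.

I_new/I_old ≈ 0.362

Before rotation:
By Malus's law, I₁ = I₀ cos²(26° − 6°) = I₀ cos²(20°) = 0.883 I₀.
I₂ = I₁ cos²(64° − 26°) = 0.883 I₀ · cos²(38°) = 0.5483 I₀.
I₃ = I₂ cos²(82° − 64°) = 0.5483 I₀ · cos²(18°) = 0.496 I₀.
After rotation:
I₁ = I₀ cos²(26° − 6°) = I₀ cos²(20°) = 0.883 I₀.
I₂ = I₁ cos²(89° − 26°) = 0.883 I₀ · cos²(63°) = 0.182 I₀.
I₃ = I₂ cos²(82° − 89°) = 0.182 I₀ · cos²(7°) = 0.1793 I₀.
Ratio = 0.1793 / 0.496 = 0.3615.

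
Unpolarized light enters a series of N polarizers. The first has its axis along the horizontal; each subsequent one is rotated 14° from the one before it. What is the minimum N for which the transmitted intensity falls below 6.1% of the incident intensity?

N = 36

First polarizer halves the unpolarized light: factor 1/2.
Each further stage multiplies by cos²(14°) = 0.9415.
After N polarizers: T = 0.5·0.9415^(N−1). Require T < 0.061 ⇒ N−1 > ln(0.061/0.5)/ln(0.9415) = 34.88, so N−1 ≥ 35 and N = 36.
Check: N=36 gives T = 0.06057 < 0.061; N=35 gives T = 0.06434.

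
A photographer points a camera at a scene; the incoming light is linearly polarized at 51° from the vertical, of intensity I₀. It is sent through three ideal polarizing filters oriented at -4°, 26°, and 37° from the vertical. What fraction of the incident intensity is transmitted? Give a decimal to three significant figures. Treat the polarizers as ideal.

≈ 0.238 I₀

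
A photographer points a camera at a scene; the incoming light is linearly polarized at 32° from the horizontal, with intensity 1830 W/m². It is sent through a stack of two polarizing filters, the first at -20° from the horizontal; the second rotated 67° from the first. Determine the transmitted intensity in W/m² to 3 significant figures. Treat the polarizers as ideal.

I ≈ 106 W/m²

By Malus's law, I₁ = 1830 W/m² · cos²(52°) = 693.6 W/m².
I₂ = I₁ · cos²(67°) = 693.6 · 0.1527 = 105.9 W/m².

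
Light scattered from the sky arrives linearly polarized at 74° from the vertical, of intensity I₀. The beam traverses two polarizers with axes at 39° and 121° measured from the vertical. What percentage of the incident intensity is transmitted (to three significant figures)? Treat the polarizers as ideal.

≈ 1.30%

By Malus's law, I₁ = I₀ cos²(39° − 74°) = I₀ cos²(35°) = 0.671 I₀.
I₂ = I₁ cos²(121° − 39°) = 0.671 I₀ · cos²(82°) = 0.013 I₀.
That is 1.3% of the incident intensity.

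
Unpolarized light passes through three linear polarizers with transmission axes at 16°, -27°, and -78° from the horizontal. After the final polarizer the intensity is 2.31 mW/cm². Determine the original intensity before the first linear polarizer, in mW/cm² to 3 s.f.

Unpolarized light through the first polarizer → I₁ = ½ I₀, now polarized at 16°.
I₂ = I₁ cos²(-27° − 16°) = 0.5 I₀ · cos²(43°) = 0.2674 I₀.
I₃ = I₂ cos²(-78° + 27°) = 0.2674 I₀ · cos²(51°) = 0.1059 I₀.
So 2.31 mW/cm² = 0.1059 I₀, giving I₀ = 2.31/0.1059 = 21.81 mW/cm².

I₀ ≈ 21.8 mW/cm²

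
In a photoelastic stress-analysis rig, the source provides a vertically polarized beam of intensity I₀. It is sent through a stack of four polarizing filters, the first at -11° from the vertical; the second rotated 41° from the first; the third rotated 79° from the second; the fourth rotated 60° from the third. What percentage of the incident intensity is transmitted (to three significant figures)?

≈ 0.500%

By Malus's law, I₁ = I₀ cos²(-11° − 0°) = I₀ cos²(11°) = 0.9636 I₀.
I₂ = I₁ cos²(41°) = 0.9636 · 0.5696 I₀ = 0.5488 I₀.
I₃ = I₂ cos²(79°) = 0.5488 · 0.03641 I₀ = 0.01998 I₀.
I₄ = I₃ cos²(60°) = 0.01998 · 0.25 I₀ = 0.004996 I₀.
That is 0.4996% of the incident intensity.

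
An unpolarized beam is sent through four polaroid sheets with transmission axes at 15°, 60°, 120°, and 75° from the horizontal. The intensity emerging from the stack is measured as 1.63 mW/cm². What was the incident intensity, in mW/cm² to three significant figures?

Unpolarized light through the first polarizer → I₁ = ½ I₀, now polarized at 15°.
I₂ = I₁ cos²(60° − 15°) = 0.5 I₀ · cos²(45°) = 0.25 I₀.
I₃ = I₂ cos²(120° − 60°) = 0.25 I₀ · cos²(60°) = 0.0625 I₀.
I₄ = I₃ cos²(75° − 120°) = 0.0625 I₀ · cos²(45°) = 0.03125 I₀.
So 1.63 mW/cm² = 0.03125 I₀, giving I₀ = 1.63/0.03125 = 52.16 mW/cm².

I₀ ≈ 52.2 mW/cm²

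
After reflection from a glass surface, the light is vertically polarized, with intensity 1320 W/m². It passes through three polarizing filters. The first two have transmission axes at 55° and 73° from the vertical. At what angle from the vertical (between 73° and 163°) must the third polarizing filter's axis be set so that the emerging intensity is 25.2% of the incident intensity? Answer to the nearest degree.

θ ≈ 96°

By Malus's law, I₁ = I₀ cos²(55° − 0°) = I₀ cos²(55°) = 0.329 I₀.
I₂ = I₁ cos²(73° − 55°) = 0.329 I₀ · cos²(18°) = 0.2976 I₀.
Need I₃/I₀ = 0.252, so cos²(θ − 73°) = 0.252 / 0.2976 = 0.8468.
θ − 73° = arccos(√0.8468) = 23.0°, giving θ ≈ 73 + 23.0 = 96.0°.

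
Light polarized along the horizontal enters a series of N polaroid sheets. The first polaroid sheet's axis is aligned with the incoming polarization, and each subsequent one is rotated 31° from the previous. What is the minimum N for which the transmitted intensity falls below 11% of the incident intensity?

N = 9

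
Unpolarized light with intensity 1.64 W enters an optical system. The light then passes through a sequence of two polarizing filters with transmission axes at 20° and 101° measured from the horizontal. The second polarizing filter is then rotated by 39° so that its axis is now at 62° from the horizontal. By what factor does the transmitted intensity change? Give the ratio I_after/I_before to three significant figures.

I_new/I_old ≈ 22.6

Before rotation:
Unpolarized light through the first polarizer → I₁ = ½ I₀, now polarized at 20°.
I₂ = I₁ cos²(101° − 20°) = 0.5 I₀ · cos²(81°) = 0.01224 I₀.
After rotation:
Unpolarized light through the first polarizer → I₁ = ½ I₀, now polarized at 20°.
I₂ = I₁ cos²(62° − 20°) = 0.5 I₀ · cos²(42°) = 0.2761 I₀.
Ratio = 0.2761 / 0.01224 = 22.57.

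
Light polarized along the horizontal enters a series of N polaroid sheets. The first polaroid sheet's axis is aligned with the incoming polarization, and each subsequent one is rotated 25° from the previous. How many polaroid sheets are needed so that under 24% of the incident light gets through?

N = 9

First polarizer is aligned with the polarization: full transmission.
Each further stage multiplies by cos²(25°) = 0.8214.
After N polarizers: T = 0.8214^(N−1). Require T < 0.24 ⇒ N−1 > ln(0.24)/ln(0.8214) = 7.25, so N−1 ≥ 8 and N = 9.
Check: N=9 gives T = 0.2072 < 0.24; N=8 gives T = 0.2523.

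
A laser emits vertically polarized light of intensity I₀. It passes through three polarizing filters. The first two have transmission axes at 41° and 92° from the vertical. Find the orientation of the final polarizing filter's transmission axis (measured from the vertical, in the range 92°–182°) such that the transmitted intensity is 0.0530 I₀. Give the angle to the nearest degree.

θ ≈ 153°

By Malus's law, I₁ = I₀ cos²(41° − 0°) = I₀ cos²(41°) = 0.5696 I₀.
I₂ = I₁ cos²(92° − 41°) = 0.5696 I₀ · cos²(51°) = 0.2256 I₀.
Need I₃/I₀ = 0.053, so cos²(θ − 92°) = 0.053 / 0.2256 = 0.2349.
θ − 92° = arccos(√0.2349) = 61.0°, giving θ ≈ 92 + 61.0 = 153.0°.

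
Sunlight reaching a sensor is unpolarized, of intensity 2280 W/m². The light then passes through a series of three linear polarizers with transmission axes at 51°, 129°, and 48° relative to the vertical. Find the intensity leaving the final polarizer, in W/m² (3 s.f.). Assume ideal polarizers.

I ≈ 1.21 W/m²

Unpolarized light through the first polarizer → I₁ = 2280 W/m²/2 = 1140 W/m², polarized at 51°.
I₂ = I₁ · cos²(78°) = 1140 · 0.04323 = 49.28 W/m².
I₃ = I₂ · cos²(81°) = 49.28 · 0.02447 = 1.206 W/m².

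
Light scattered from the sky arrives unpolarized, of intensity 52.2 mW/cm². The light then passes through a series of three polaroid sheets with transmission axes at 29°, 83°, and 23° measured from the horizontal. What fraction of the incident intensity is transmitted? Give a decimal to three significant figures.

I/I₀ ≈ 0.0432

Unpolarized light through the first polarizer → I₁ = 52.2 mW/cm²/2 = 26.1 mW/cm², polarized at 29°.
I₂ = I₁ · cos²(54°) = 26.1 · 0.3455 = 9.017 mW/cm².
I₃ = I₂ · cos²(60°) = 9.017 · 0.25 = 2.254 mW/cm².
Transmitted fraction = 0.04319.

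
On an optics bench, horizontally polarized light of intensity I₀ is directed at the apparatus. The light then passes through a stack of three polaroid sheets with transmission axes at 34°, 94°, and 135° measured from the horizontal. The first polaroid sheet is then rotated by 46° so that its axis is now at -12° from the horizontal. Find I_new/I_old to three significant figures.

I_new/I_old ≈ 0.423

Before rotation:
I₁ = I₀ cos²(34° − 0°) = I₀ cos²(34°) = 0.6873 I₀.
I₂ = I₁ cos²(94° − 34°) = 0.6873 I₀ · cos²(60°) = 0.1718 I₀.
I₃ = I₂ cos²(135° − 94°) = 0.1718 I₀ · cos²(41°) = 0.09787 I₀.
After rotation:
I₁ = I₀ cos²(-12° − 0°) = I₀ cos²(12°) = 0.9568 I₀.
Angle between axes 1 and 2: 74°. I₂ = 0.9568 I₀ · cos²(74°) = 0.07269 I₀.
I₃ = I₂ cos²(135° − 94°) = 0.07269 I₀ · cos²(41°) = 0.0414 I₀.
Ratio = 0.0414 / 0.09787 = 0.4231.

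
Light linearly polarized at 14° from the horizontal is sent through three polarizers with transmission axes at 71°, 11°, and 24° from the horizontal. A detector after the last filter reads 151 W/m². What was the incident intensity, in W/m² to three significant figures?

By Malus's law, I₁ = I₀ cos²(71° − 14°) = I₀ cos²(57°) = 0.2966 I₀.
I₂ = I₁ cos²(11° − 71°) = 0.2966 I₀ · cos²(60°) = 0.07416 I₀.
I₃ = I₂ cos²(24° − 11°) = 0.07416 I₀ · cos²(13°) = 0.07041 I₀.
So 151 W/m² = 0.07041 I₀, giving I₀ = 151/0.07041 = 2145 W/m².

I₀ ≈ 2140 W/m²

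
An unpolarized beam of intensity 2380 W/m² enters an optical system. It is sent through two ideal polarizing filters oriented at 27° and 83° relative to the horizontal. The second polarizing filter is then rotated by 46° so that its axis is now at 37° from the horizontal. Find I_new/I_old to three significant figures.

Before rotation:
Unpolarized light through the first polarizer → I₁ = ½ I₀, now polarized at 27°.
I₂ = I₁ cos²(83° − 27°) = 0.5 I₀ · cos²(56°) = 0.1563 I₀.
After rotation:
Unpolarized light through the first polarizer → I₁ = ½ I₀, now polarized at 27°.
I₂ = I₁ cos²(37° − 27°) = 0.5 I₀ · cos²(10°) = 0.4849 I₀.
Ratio = 0.4849 / 0.1563 = 3.102.

I_new/I_old ≈ 3.10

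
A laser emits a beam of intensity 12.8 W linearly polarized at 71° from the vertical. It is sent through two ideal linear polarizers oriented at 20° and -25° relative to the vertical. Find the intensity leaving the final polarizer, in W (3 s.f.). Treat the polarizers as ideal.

I₁ = 12.8 W · cos²(51°) = 5.069 W.
I₂ = I₁ · cos²(45°) = 5.069 · 0.5 = 2.535 W.

I ≈ 2.53 W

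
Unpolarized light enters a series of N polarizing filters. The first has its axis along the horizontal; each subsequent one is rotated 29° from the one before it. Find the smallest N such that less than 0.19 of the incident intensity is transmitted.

N = 5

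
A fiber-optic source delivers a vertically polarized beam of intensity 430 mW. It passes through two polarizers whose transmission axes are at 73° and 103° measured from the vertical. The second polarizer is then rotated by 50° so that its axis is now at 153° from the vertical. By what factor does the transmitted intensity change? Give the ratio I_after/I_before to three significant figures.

I_new/I_old ≈ 0.0402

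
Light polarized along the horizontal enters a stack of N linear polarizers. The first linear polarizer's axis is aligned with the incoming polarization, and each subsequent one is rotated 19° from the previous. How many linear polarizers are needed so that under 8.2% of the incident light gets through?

First polarizer is aligned with the polarization: full transmission.
Each further stage multiplies by cos²(19°) = 0.894.
After N polarizers: T = 0.894^(N−1). Require T < 0.082 ⇒ N−1 > ln(0.082)/ln(0.894) = 22.32, so N−1 ≥ 23 and N = 24.
Check: N=24 gives T = 0.076 < 0.082; N=23 gives T = 0.08501.

N = 24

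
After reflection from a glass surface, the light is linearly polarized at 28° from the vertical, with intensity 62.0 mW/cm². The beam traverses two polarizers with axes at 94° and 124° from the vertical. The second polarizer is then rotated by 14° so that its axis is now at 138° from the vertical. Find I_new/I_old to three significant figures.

I_new/I_old ≈ 0.690

Before rotation:
I₁ = I₀ cos²(94° − 28°) = I₀ cos²(66°) = 0.1654 I₀.
I₂ = I₁ cos²(124° − 94°) = 0.1654 I₀ · cos²(30°) = 0.1241 I₀.
After rotation:
I₁ = I₀ cos²(94° − 28°) = I₀ cos²(66°) = 0.1654 I₀.
I₂ = I₁ cos²(138° − 94°) = 0.1654 I₀ · cos²(44°) = 0.0856 I₀.
Ratio = 0.0856 / 0.1241 = 0.6899.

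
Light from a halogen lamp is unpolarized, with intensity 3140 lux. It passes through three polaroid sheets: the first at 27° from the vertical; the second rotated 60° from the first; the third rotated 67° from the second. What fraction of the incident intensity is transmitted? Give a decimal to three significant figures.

Unpolarized light through the first polarizer → I₁ = 3140 lux/2 = 1570 lux, polarized at 27°.
I₂ = I₁ · cos²(60°) = 1570 · 0.25 = 392.5 lux.
I₃ = I₂ · cos²(67°) = 392.5 · 0.1527 = 59.92 lux.
Transmitted fraction = 0.01908.

I/I₀ ≈ 0.0191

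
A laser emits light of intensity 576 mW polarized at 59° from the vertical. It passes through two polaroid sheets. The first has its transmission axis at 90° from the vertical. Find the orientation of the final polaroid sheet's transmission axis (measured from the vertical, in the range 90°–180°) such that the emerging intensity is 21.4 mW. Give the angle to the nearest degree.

θ ≈ 167°

I₁ = I₀ cos²(90° − 59°) = I₀ cos²(31°) = 0.7347 I₀.
Target fraction: 21.4 / 576 mW = 0.03715 of I₀.
Need I₂/I₀ = 0.03715, so cos²(θ − 90°) = 0.03715 / 0.7347 = 0.05057.
θ − 90° = arccos(√0.05057) = 77.0°, giving θ ≈ 90 + 77.0 = 167.0°.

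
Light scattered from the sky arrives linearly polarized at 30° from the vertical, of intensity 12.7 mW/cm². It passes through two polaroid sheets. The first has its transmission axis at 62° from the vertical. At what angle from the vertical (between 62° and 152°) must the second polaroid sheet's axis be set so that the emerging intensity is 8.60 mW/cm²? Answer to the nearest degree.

θ ≈ 76°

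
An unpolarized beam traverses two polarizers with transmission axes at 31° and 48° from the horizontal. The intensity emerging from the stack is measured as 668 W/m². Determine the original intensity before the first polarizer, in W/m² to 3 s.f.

I₀ ≈ 1460 W/m²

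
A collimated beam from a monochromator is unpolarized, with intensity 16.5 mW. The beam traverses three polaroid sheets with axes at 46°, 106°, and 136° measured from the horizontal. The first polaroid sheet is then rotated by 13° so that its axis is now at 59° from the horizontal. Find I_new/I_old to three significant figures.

I_new/I_old ≈ 1.86

Before rotation:
Unpolarized light through the first polarizer → I₁ = ½ I₀, now polarized at 46°.
I₂ = I₁ cos²(106° − 46°) = 0.5 I₀ · cos²(60°) = 0.125 I₀.
I₃ = I₂ cos²(136° − 106°) = 0.125 I₀ · cos²(30°) = 0.09375 I₀.
After rotation:
Unpolarized light through the first polarizer → I₁ = ½ I₀, now polarized at 59°.
I₂ = I₁ cos²(106° − 59°) = 0.5 I₀ · cos²(47°) = 0.2326 I₀.
I₃ = I₂ cos²(136° − 106°) = 0.2326 I₀ · cos²(30°) = 0.1744 I₀.
Ratio = 0.1744 / 0.09375 = 1.86.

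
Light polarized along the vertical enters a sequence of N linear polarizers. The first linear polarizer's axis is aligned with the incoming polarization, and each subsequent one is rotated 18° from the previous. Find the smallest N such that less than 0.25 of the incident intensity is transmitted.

N = 15

First polarizer is aligned with the polarization: full transmission.
Each further stage multiplies by cos²(18°) = 0.9045.
After N polarizers: T = 0.9045^(N−1). Require T < 0.25 ⇒ N−1 > ln(0.25)/ln(0.9045) = 13.81, so N−1 ≥ 14 and N = 15.
Check: N=15 gives T = 0.2453 < 0.25; N=14 gives T = 0.2712.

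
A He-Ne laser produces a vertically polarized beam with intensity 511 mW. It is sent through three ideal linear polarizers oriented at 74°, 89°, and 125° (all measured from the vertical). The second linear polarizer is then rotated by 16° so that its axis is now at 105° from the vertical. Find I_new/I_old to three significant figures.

I_new/I_old ≈ 1.06

Before rotation:
I₁ = I₀ cos²(74° − 0°) = I₀ cos²(74°) = 0.07598 I₀.
I₂ = I₁ cos²(89° − 74°) = 0.07598 I₀ · cos²(15°) = 0.07089 I₀.
I₃ = I₂ cos²(125° − 89°) = 0.07089 I₀ · cos²(36°) = 0.0464 I₀.
After rotation:
I₁ = I₀ cos²(74° − 0°) = I₀ cos²(74°) = 0.07598 I₀.
I₂ = I₁ cos²(105° − 74°) = 0.07598 I₀ · cos²(31°) = 0.05582 I₀.
I₃ = I₂ cos²(125° − 105°) = 0.05582 I₀ · cos²(20°) = 0.04929 I₀.
Ratio = 0.04929 / 0.0464 = 1.062.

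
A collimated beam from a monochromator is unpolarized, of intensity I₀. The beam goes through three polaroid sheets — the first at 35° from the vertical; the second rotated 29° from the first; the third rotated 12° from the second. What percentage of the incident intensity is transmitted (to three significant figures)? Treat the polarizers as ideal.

≈ 36.6%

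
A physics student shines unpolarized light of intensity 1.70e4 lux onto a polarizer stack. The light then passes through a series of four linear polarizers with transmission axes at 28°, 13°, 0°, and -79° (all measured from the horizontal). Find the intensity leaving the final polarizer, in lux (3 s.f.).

Unpolarized light through the first polarizer → I₁ = 1.70e4 lux/2 = 8500 lux, polarized at 28°.
I₂ = I₁ · cos²(15°) = 8500 · 0.933 = 7931 lux.
I₃ = I₂ · cos²(13°) = 7931 · 0.9494 = 7529 lux.
I₄ = I₃ · cos²(79°) = 7529 · 0.03641 = 274.1 lux.

I ≈ 274 lux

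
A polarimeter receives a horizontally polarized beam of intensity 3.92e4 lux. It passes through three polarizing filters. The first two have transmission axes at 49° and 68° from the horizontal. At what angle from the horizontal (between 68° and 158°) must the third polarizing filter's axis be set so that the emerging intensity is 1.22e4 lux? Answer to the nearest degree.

θ ≈ 94°

I₁ = I₀ cos²(49° − 0°) = I₀ cos²(49°) = 0.4304 I₀.
I₂ = I₁ cos²(68° − 49°) = 0.4304 I₀ · cos²(19°) = 0.3848 I₀.
Target fraction: 1.22e4 / 3.92e4 lux = 0.3112 of I₀.
Need I₃/I₀ = 0.3112, so cos²(θ − 68°) = 0.3112 / 0.3848 = 0.8088.
θ − 68° = arccos(√0.8088) = 25.9°, giving θ ≈ 68 + 25.9 = 93.9°.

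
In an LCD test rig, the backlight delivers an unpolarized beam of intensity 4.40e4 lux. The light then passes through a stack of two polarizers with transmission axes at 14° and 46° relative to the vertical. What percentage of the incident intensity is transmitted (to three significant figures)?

≈ 36.0%

Unpolarized light through the first polarizer → I₁ = 4.40e4 lux/2 = 2.2e+04 lux, polarized at 14°.
I₂ = I₁ · cos²(32°) = 2.2e+04 · 0.7192 = 1.582e+04 lux.
That is 35.96% of the incident intensity.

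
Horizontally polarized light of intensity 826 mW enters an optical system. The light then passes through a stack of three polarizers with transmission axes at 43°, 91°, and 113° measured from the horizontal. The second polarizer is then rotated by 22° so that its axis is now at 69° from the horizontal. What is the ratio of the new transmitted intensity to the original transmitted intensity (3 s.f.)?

Before rotation:
I₁ = I₀ cos²(43° − 0°) = I₀ cos²(43°) = 0.5349 I₀.
I₂ = I₁ cos²(91° − 43°) = 0.5349 I₀ · cos²(48°) = 0.2395 I₀.
I₃ = I₂ cos²(113° − 91°) = 0.2395 I₀ · cos²(22°) = 0.2059 I₀.
After rotation:
I₁ = I₀ cos²(43° − 0°) = I₀ cos²(43°) = 0.5349 I₀.
I₂ = I₁ cos²(69° − 43°) = 0.5349 I₀ · cos²(26°) = 0.4321 I₀.
I₃ = I₂ cos²(113° − 69°) = 0.4321 I₀ · cos²(44°) = 0.2236 I₀.
Ratio = 0.2236 / 0.2059 = 1.086.

I_new/I_old ≈ 1.09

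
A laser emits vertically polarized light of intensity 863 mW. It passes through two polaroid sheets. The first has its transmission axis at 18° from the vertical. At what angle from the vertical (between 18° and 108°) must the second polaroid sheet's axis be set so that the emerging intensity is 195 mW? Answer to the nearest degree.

θ ≈ 78°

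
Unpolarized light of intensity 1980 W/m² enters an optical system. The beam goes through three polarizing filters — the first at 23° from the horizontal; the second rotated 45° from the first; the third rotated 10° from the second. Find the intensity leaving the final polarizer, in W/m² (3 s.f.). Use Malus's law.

I ≈ 480 W/m²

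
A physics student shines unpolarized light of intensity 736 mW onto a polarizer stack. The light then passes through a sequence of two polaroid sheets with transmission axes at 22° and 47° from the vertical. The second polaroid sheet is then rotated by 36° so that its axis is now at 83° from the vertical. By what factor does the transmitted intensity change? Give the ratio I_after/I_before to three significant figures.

Before rotation:
Unpolarized light through the first polarizer → I₁ = ½ I₀, now polarized at 22°.
I₂ = I₁ cos²(47° − 22°) = 0.5 I₀ · cos²(25°) = 0.4107 I₀.
After rotation:
Unpolarized light through the first polarizer → I₁ = ½ I₀, now polarized at 22°.
I₂ = I₁ cos²(83° − 22°) = 0.5 I₀ · cos²(61°) = 0.1175 I₀.
Ratio = 0.1175 / 0.4107 = 0.2861.

I_new/I_old ≈ 0.286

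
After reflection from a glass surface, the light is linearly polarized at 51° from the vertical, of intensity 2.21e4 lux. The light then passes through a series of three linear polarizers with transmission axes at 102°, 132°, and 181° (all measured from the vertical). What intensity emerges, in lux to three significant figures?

By Malus's law, I₁ = 2.21e4 lux · cos²(51°) = 8753 lux.
I₂ = I₁ · cos²(30°) = 8753 · 0.75 = 6564 lux.
I₃ = I₂ · cos²(49°) = 6564 · 0.4304 = 2825 lux.

I ≈ 2830 lux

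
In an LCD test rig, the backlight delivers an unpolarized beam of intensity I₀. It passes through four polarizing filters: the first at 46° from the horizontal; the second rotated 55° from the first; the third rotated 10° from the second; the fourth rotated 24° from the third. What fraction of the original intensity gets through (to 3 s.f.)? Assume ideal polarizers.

Unpolarized light through the first polarizer → I₁ = ½ I₀, now polarized at 46°.
I₂ = I₁ cos²(55°) = 0.5 · 0.329 I₀ = 0.1645 I₀.
I₃ = I₂ cos²(10°) = 0.1645 · 0.9698 I₀ = 0.1595 I₀.
I₄ = I₃ cos²(24°) = 0.1595 · 0.8346 I₀ = 0.1331 I₀.
Transmitted fraction = 0.1331.

≈ 0.133 I₀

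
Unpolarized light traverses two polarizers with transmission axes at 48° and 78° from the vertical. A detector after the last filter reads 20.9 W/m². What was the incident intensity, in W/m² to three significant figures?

I₀ ≈ 55.7 W/m²

Unpolarized light through the first polarizer → I₁ = ½ I₀, now polarized at 48°.
I₂ = I₁ cos²(78° − 48°) = 0.5 I₀ · cos²(30°) = 0.375 I₀.
So 20.9 W/m² = 0.375 I₀, giving I₀ = 20.9/0.375 = 55.73 W/m².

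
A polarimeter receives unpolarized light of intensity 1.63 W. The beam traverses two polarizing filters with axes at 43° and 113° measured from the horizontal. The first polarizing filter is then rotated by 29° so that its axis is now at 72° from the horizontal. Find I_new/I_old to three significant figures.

Before rotation:
Unpolarized light through the first polarizer → I₁ = ½ I₀, now polarized at 43°.
I₂ = I₁ cos²(113° − 43°) = 0.5 I₀ · cos²(70°) = 0.05849 I₀.
After rotation:
Unpolarized light through the first polarizer → I₁ = ½ I₀, now polarized at 72°.
I₂ = I₁ cos²(113° − 72°) = 0.5 I₀ · cos²(41°) = 0.2848 I₀.
Ratio = 0.2848 / 0.05849 = 4.869.

I_new/I_old ≈ 4.87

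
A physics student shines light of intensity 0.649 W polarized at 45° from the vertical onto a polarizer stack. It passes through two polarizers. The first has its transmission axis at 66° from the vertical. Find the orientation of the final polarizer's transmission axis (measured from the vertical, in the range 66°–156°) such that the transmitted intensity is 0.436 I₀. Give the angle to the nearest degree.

I₁ = I₀ cos²(66° − 45°) = I₀ cos²(21°) = 0.8716 I₀.
Need I₂/I₀ = 0.436, so cos²(θ − 66°) = 0.436 / 0.8716 = 0.5002.
θ − 66° = arccos(√0.5002) = 45.0°, giving θ ≈ 66 + 45.0 = 111.0°.

θ ≈ 111°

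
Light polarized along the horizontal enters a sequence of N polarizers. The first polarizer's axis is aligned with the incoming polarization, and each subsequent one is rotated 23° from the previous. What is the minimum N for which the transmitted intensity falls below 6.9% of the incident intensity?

First polarizer is aligned with the polarization: full transmission.
Each further stage multiplies by cos²(23°) = 0.8473.
After N polarizers: T = 0.8473^(N−1). Require T < 0.069 ⇒ N−1 > ln(0.069)/ln(0.8473) = 16.14, so N−1 ≥ 17 and N = 18.
Check: N=18 gives T = 0.05983 < 0.069; N=17 gives T = 0.0706.

N = 18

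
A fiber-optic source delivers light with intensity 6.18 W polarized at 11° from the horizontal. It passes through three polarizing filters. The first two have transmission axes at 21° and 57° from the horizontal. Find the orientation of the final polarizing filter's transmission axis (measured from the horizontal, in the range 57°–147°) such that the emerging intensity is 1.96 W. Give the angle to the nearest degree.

By Malus's law, I₁ = I₀ cos²(21° − 11°) = I₀ cos²(10°) = 0.9698 I₀.
I₂ = I₁ cos²(57° − 21°) = 0.9698 I₀ · cos²(36°) = 0.6348 I₀.
Target fraction: 1.96 / 6.18 W = 0.3172 of I₀.
Need I₃/I₀ = 0.3172, so cos²(θ − 57°) = 0.3172 / 0.6348 = 0.4996.
θ − 57° = arccos(√0.4996) = 45.0°, giving θ ≈ 57 + 45.0 = 102.0°.

θ ≈ 102°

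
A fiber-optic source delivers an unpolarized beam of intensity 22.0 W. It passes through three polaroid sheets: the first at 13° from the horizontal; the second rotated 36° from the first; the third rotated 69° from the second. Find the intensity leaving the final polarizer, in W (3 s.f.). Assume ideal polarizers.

Unpolarized light through the first polarizer → I₁ = 22.0 W/2 = 11 W, polarized at 13°.
I₂ = I₁ · cos²(36°) = 11 · 0.6545 = 7.2 W.
I₃ = I₂ · cos²(69°) = 7.2 · 0.1284 = 0.9246 W.

I ≈ 0.925 W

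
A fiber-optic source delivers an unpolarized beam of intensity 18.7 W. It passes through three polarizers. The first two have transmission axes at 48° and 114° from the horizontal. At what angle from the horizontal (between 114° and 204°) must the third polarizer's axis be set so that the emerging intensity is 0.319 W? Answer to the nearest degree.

Unpolarized light through the first polarizer → I₁ = ½ I₀, now polarized at 48°.
I₂ = I₁ cos²(114° − 48°) = 0.5 I₀ · cos²(66°) = 0.08272 I₀.
Target fraction: 0.319 / 18.7 W = 0.01706 of I₀.
Need I₃/I₀ = 0.01706, so cos²(θ − 114°) = 0.01706 / 0.08272 = 0.2062.
θ − 114° = arccos(√0.2062) = 63.0°, giving θ ≈ 114 + 63.0 = 177.0°.

θ ≈ 177°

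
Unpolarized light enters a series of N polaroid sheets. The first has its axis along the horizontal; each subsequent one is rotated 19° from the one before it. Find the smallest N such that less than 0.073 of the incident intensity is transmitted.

N = 19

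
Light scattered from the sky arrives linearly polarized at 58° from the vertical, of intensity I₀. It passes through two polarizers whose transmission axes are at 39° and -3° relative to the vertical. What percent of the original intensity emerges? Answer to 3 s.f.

I₁ = I₀ cos²(39° − 58°) = I₀ cos²(19°) = 0.894 I₀.
I₂ = I₁ cos²(-3° − 39°) = 0.894 I₀ · cos²(42°) = 0.4937 I₀.
That is 49.37% of the incident intensity.

≈ 49.4%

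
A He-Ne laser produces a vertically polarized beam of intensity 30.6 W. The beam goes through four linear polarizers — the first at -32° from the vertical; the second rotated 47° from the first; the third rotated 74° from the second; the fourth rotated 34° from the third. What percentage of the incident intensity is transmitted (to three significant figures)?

≈ 1.75%

I₁ = 30.6 W · cos²(32°) = 22.01 W.
I₂ = I₁ · cos²(47°) = 22.01 · 0.4651 = 10.24 W.
I₃ = I₂ · cos²(74°) = 10.24 · 0.07598 = 0.7777 W.
I₄ = I₃ · cos²(34°) = 0.7777 · 0.6873 = 0.5345 W.
That is 1.747% of the incident intensity.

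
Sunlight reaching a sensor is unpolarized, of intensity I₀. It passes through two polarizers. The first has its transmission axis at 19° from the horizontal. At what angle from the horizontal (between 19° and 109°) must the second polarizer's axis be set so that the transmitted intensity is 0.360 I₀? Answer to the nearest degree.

Unpolarized light through the first polarizer → I₁ = ½ I₀, now polarized at 19°.
Need I₂/I₀ = 0.36, so cos²(θ − 19°) = 0.36 / 0.5 = 0.72.
θ − 19° = arccos(√0.72) = 31.9°, giving θ ≈ 19 + 31.9 = 50.9°.

θ ≈ 51°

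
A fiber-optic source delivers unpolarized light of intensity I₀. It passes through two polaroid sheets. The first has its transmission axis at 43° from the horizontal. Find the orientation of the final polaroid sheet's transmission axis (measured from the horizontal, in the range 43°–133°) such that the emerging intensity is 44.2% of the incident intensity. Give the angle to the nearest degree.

Unpolarized light through the first polarizer → I₁ = ½ I₀, now polarized at 43°.
Need I₂/I₀ = 0.442, so cos²(θ − 43°) = 0.442 / 0.5 = 0.884.
θ − 43° = arccos(√0.884) = 19.9°, giving θ ≈ 43 + 19.9 = 62.9°.

θ ≈ 63°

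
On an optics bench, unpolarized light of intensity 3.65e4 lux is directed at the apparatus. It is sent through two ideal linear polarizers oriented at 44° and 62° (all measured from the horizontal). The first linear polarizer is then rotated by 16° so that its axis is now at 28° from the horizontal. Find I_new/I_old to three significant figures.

I_new/I_old ≈ 0.760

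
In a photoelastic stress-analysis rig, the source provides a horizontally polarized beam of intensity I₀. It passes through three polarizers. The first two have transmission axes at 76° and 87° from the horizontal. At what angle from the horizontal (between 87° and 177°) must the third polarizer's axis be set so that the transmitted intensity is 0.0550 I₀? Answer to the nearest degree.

θ ≈ 96°

I₁ = I₀ cos²(76° − 0°) = I₀ cos²(76°) = 0.05853 I₀.
I₂ = I₁ cos²(87° − 76°) = 0.05853 I₀ · cos²(11°) = 0.0564 I₀.
Need I₃/I₀ = 0.055, so cos²(θ − 87°) = 0.055 / 0.0564 = 0.9753.
θ − 87° = arccos(√0.9753) = 9.1°, giving θ ≈ 87 + 9.1 = 96.1°.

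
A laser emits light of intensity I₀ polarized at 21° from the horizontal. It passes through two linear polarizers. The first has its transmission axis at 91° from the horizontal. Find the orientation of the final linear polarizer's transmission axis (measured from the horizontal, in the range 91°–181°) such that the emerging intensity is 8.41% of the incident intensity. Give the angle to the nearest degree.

By Malus's law, I₁ = I₀ cos²(91° − 21°) = I₀ cos²(70°) = 0.117 I₀.
Need I₂/I₀ = 0.0841, so cos²(θ − 91°) = 0.0841 / 0.117 = 0.7189.
θ − 91° = arccos(√0.7189) = 32.0°, giving θ ≈ 91 + 32.0 = 123.0°.

θ ≈ 123°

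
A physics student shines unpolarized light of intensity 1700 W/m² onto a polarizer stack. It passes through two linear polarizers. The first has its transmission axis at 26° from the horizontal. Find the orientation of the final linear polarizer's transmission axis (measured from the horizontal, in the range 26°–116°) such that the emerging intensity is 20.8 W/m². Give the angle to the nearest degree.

Unpolarized light through the first polarizer → I₁ = ½ I₀, now polarized at 26°.
Target fraction: 20.8 / 1700 W/m² = 0.01224 of I₀.
Need I₂/I₀ = 0.01224, so cos²(θ − 26°) = 0.01224 / 0.5 = 0.02447.
θ − 26° = arccos(√0.02447) = 81.0°, giving θ ≈ 26 + 81.0 = 107.0°.

θ ≈ 107°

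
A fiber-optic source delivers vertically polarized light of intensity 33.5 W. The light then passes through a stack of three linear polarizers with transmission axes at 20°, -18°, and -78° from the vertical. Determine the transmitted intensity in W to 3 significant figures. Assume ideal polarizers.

I ≈ 4.59 W

By Malus's law, I₁ = 33.5 W · cos²(20°) = 29.58 W.
I₂ = I₁ · cos²(38°) = 29.58 · 0.621 = 18.37 W.
I₃ = I₂ · cos²(60°) = 18.37 · 0.25 = 4.592 W.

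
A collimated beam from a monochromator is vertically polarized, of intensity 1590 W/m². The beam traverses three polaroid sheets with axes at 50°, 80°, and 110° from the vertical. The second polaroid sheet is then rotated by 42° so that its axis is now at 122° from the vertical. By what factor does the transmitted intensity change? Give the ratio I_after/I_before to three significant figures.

I_new/I_old ≈ 0.162

Before rotation:
I₁ = I₀ cos²(50° − 0°) = I₀ cos²(50°) = 0.4132 I₀.
I₂ = I₁ cos²(80° − 50°) = 0.4132 I₀ · cos²(30°) = 0.3099 I₀.
I₃ = I₂ cos²(110° − 80°) = 0.3099 I₀ · cos²(30°) = 0.2324 I₀.
After rotation:
I₁ = I₀ cos²(50° − 0°) = I₀ cos²(50°) = 0.4132 I₀.
I₂ = I₁ cos²(122° − 50°) = 0.4132 I₀ · cos²(72°) = 0.03945 I₀.
I₃ = I₂ cos²(110° − 122°) = 0.03945 I₀ · cos²(12°) = 0.03775 I₀.
Ratio = 0.03775 / 0.2324 = 0.1624.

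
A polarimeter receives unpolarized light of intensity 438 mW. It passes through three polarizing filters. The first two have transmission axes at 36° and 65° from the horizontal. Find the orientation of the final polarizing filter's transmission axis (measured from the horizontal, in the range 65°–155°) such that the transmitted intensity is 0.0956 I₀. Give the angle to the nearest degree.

Unpolarized light through the first polarizer → I₁ = ½ I₀, now polarized at 36°.
I₂ = I₁ cos²(65° − 36°) = 0.5 I₀ · cos²(29°) = 0.3825 I₀.
Need I₃/I₀ = 0.0956, so cos²(θ − 65°) = 0.0956 / 0.3825 = 0.2499.
θ − 65° = arccos(√0.2499) = 60.0°, giving θ ≈ 65 + 60.0 = 125.0°.

θ ≈ 125°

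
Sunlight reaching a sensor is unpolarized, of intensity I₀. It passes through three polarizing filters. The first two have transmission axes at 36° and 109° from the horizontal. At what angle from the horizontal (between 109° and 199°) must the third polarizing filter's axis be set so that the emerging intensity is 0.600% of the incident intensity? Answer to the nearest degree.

θ ≈ 177°

Unpolarized light through the first polarizer → I₁ = ½ I₀, now polarized at 36°.
I₂ = I₁ cos²(109° − 36°) = 0.5 I₀ · cos²(73°) = 0.04274 I₀.
Need I₃/I₀ = 0.006, so cos²(θ − 109°) = 0.006 / 0.04274 = 0.1404.
θ − 109° = arccos(√0.1404) = 68.0°, giving θ ≈ 109 + 68.0 = 177.0°.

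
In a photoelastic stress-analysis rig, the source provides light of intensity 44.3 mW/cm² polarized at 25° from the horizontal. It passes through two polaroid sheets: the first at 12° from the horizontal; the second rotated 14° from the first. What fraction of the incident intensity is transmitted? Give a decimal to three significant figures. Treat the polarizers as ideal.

I₁ = 44.3 mW/cm² · cos²(13°) = 42.06 mW/cm².
I₂ = I₁ · cos²(14°) = 42.06 · 0.9415 = 39.6 mW/cm².
Transmitted fraction = 0.8938.

I/I₀ ≈ 0.894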